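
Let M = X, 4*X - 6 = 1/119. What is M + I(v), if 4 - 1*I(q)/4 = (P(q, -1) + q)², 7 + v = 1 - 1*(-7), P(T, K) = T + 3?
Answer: -39269/476 ≈ -82.498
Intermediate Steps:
P(T, K) = 3 + T
v = 1 (v = -7 + (1 - 1*(-7)) = -7 + (1 + 7) = -7 + 8 = 1)
X = 715/476 (X = 3/2 + (¼)/119 = 3/2 + (¼)*(1/119) = 3/2 + 1/476 = 715/476 ≈ 1.5021)
I(q) = 16 - 4*(3 + 2*q)² (I(q) = 16 - 4*((3 + q) + q)² = 16 - 4*(3 + 2*q)²)
M = 715/476 ≈ 1.5021
M + I(v) = 715/476 + (16 - 4*(3 + 2*1)²) = 715/476 + (16 - 4*(3 + 2)²) = 715/476 + (16 - 4*5²) = 715/476 + (16 - 4*25) = 715/476 + (16 - 100) = 715/476 - 84 = -39269/476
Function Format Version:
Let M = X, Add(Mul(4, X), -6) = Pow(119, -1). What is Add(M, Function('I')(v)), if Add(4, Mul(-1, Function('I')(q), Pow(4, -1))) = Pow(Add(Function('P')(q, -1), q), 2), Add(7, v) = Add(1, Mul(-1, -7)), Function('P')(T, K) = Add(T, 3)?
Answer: Rational(-39269, 476) ≈ -82.498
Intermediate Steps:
Function('P')(T, K) = Add(3, T)
v = 1 (v = Add(-7, Add(1, Mul(-1, -7))) = Add(-7, Add(1, 7)) = Add(-7, 8) = 1)
X = Rational(715, 476) (X = Add(Rational(3, 2), Mul(Rational(1, 4), Pow(119, -1))) = Add(Rational(3, 2), Mul(Rational(1, 4), Rational(1, 119))) = Add(Rational(3, 2), Rational(1, 476)) = Rational(715, 476) ≈ 1.5021)
Function('I')(q) = Add(16, Mul(-4, Pow(Add(3, Mul(2, q)), 2))) (Function('I')(q) = Add(16, Mul(-4, Pow(Add(Add(3, q), q), 2))) = Add(16, Mul(-4, Pow(Add(3, Mul(2, q)), 2))))
M = Rational(715, 476) ≈ 1.5021
Add(M, Function('I')(v)) = Add(Rational(715, 476), Add(16, Mul(-4, Pow(Add(3, Mul(2, 1)), 2)))) = Add(Rational(715, 476), Add(16, Mul(-4, Pow(Add(3, 2), 2)))) = Add(Rational(715, 476), Add(16, Mul(-4, Pow(5, 2)))) = Add(Rational(715, 476), Add(16, Mul(-4, 25))) = Add(Rational(715, 476), Add(16, -100)) = Add(Rational(715, 476), -84) = Rational(-39269, 476)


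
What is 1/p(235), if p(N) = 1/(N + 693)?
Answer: 928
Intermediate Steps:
p(N) = 1/(693 + N)
1/p(235) = 1/(1/(693 + 235)) = 1/(1/928) = 928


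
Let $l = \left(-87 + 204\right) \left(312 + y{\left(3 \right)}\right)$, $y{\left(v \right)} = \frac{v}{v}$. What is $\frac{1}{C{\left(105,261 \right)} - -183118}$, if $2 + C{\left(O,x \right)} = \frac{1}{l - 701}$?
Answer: $\frac{35920}{6577526721} \approx 5.461 \cdot 10^{-6}$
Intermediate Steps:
$y{\left(v \right)} = 1$
$l = 36621$ ($l = \left(-87 + 204\right) \left(312 + 1\right) = 117 \cdot 313 = 36621$)
$C{\left(O,x \right)} = - \frac{71839}{35920}$ ($C{\left(O,x \right)} = -2 + \frac{1}{36621 - 701} = -2 + \frac{1}{35920} = - \frac{71839}{35920}$)
$\frac{1}{C{\left(105,261 \right)} - -183118} = \frac{1}{- \frac{71839}{35920} - -183118} = \frac{1}{- \frac{71839}{35920} + 183118} = \frac{1}{\frac{6577526721}{35920}} = \frac{35920}{6577526721}$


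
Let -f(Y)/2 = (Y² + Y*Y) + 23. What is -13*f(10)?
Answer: 5798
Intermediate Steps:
f(Y) = -46 - 4*Y² (f(Y) = -2*((Y² + Y*Y) + 23) = -2*((Y² + Y²) + 23) = -2*(2*Y² + 23) = -2*(23 + 2*Y²) = -46 - 4*Y²)
-13*f(10) = -13*(-46 - 4*10²) = -13*(-46 - 4*100) = -13*(-46 - 400) = -13*(-446) = 5798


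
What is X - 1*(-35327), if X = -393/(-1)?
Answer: 35720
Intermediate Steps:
X = 393 (X = -1*(-393) = 393)
X - 1*(-35327) = 393 - 1*(-35327) = 393 + 35327 = 35720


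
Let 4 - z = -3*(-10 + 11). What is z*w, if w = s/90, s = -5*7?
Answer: -49/18 ≈ -2.7222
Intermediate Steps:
s = -35
z = 7 (z = 4 - (-3)*(-10 + 11) = 4 - (-3) = 4 - 1*(-3) = 4 + 3 = 7)
w = -7/18 (w = -35/90 = -35*1/90 = -7/18 ≈ -0.38889)
z*w = 7*(-7/18) = -49/18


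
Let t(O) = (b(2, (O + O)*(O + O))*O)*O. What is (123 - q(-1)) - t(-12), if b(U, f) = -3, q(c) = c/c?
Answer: 554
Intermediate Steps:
q(c) = 1
t(O) = -3*O² (t(O) = (-3*O)*O = -3*O²)
(123 - q(-1)) - t(-12) = (123 - 1*1) - (-3)*(-12)² = (123 - 1) - (-3)*144 = 122 - 1*(-432) = 122 + 432 = 554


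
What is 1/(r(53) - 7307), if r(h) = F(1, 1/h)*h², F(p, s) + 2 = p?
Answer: -1/10116 ≈ -9.8853e-5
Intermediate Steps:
F(p, s) = -2 + p
r(h) = -h² (r(h) = (-2 + 1)*h² = -h²)
1/(r(53) - 7307) = 1/(-1*53² - 7307) = 1/(-1*2809 - 7307) = 1/(-2809 - 7307) = 1/(-10116) = -1/10116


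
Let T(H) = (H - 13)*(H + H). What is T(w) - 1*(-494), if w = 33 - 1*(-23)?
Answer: 5310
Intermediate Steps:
w = 56 (w = 33 + 23 = 56)
T(H) = 2*H*(-13 + H) (T(H) = (-13 + H)*(2*H) = 2*H*(-13 + H))
T(w) - 1*(-494) = 2*56*(-13 + 56) - 1*(-494) = 2*56*43 + 494 = 4816 + 494 = 5310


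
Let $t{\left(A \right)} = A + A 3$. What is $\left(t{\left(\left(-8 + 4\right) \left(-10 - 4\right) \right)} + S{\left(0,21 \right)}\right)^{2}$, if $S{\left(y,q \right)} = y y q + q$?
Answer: $60025$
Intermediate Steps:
$t{\left(A \right)} = 4 A$ ($t{\left(A \right)} = A + 3 A = 4 A$)
$S{\left(y,q \right)} = q + q y^{2}$ ($S{\left(y,q \right)} = y^{2} q + q = q y^{2} + q = q + q y^{2}$)
$\left(t{\left(\left(-8 + 4\right) \left(-10 - 4\right) \right)} + S{\left(0,21 \right)}\right)^{2} = \left(4 \left(-8 + 4\right) \left(-10 - 4\right) + 21 \left(1 + 0^{2}\right)\right)^{2} = \left(4 \left(\left(-4\right) \left(-14\right)\right) + 21 \left(1 + 0\right)\right)^{2} = \left(4 \cdot 56 + 21 \cdot 1\right)^{2} = \left(224 + 21\right)^{2} = 245^{2} = 60025$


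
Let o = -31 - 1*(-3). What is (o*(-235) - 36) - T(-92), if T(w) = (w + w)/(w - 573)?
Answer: 4351576/665 ≈ 6543.7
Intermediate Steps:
o = -28 (o = -31 + 3 = -28)
T(w) = 2*w/(-573 + w) (T(w) = (2*w)/(-573 + w) = 2*w/(-573 + w))
(o*(-235) - 36) - T(-92) = (-28*(-235) - 36) - 2*(-92)/(-573 - 92) = (6580 - 36) - 2*(-92)/(-665) = 6544 - 2*(-92)*(-1)/665 = 6544 - 1*184/665 = 6544 - 184/665 = 4351576/665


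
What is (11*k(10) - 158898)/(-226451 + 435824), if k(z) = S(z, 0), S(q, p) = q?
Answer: -158788/209373 ≈ -0.75840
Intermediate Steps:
k(z) = z
(11*k(10) - 158898)/(-226451 + 435824) = (11*10 - 158898)/(-226451 + 435824) = (110 - 158898)/209373 = -158788*1/209373 = -158788/209373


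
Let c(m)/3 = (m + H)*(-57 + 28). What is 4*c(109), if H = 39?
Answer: -51504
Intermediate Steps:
c(m) = -3393 - 87*m (c(m) = 3*((m + 39)*(-57 + 28)) = 3*((39 + m)*(-29)) = 3*(-1131 - 29*m) = -3393 - 87*m)
4*c(109) = 4*(-3393 - 87*109) = 4*(-3393 - 9483) = 4*(-12876) = -51504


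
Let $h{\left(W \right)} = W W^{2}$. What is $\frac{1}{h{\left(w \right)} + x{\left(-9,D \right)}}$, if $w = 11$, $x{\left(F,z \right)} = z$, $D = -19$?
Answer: $\frac{1}{1312} \approx 0.0007622$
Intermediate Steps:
$h{\left(W \right)} = W^{3}$
$\frac{1}{h{\left(w \right)} + x{\left(-9,D \right)}} = \frac{1}{11^{3} - 19} = \frac{1}{1331 - 19} = \frac{1}{1312}$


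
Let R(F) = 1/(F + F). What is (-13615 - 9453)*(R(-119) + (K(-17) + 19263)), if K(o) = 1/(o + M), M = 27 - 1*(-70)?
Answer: -1057574599513/2380 ≈ -4.4436e+8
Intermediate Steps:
M = 97 (M = 27 + 70 = 97)
R(F) = 1/(2*F)
K(o) = 1/(97 + o) (K(o) = 1/(o + 97) = 1/(97 + o))
(-13615 - 9453)*(R(-119) + (K(-17) + 19263)) = (-13615 - 9453)*((½)/(-119) + (1/(97 - 17) + 19263)) = -23068*((½)*(-1/119) + (1/80 + 19263)) = -23068*(-1/238 + (1/80 + 19263)) = -23068*(-1/238 + 1541041/80) = -23068*183383839/9520 = -1057574599513/2380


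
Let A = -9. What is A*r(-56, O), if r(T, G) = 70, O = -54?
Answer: -630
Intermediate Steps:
A*r(-56, O) = -9*70 = -630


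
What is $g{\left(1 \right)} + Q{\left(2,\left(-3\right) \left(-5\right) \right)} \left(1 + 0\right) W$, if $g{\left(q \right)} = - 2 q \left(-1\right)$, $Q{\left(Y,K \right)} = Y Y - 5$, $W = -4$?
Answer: $6$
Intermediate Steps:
$Q{\left(Y,K \right)} = -5 + Y^{2}$ ($Q{\left(Y,K \right)} = Y^{2} - 5 = -5 + Y^{2}$)
$g{\left(q \right)} = 2 q$
$g{\left(1 \right)} + Q{\left(2,\left(-3\right) \left(-5\right) \right)} \left(1 + 0\right) W = 2 \cdot 1 + \left(-5 + 2^{2}\right) \left(1 + 0\right) \left(-4\right) = 2 + \left(-5 + 4\right) 1 \left(-4\right) = 2 - -4 = 2 + 4 = 6$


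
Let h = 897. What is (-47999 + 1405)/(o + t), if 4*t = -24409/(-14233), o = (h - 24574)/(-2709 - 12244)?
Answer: -39665667708424/1712966741 ≈ -23156.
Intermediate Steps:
o = 23677/14953 (o = (897 - 24574)/(-2709 - 12244) = -23677/(-14953) = -23677*(-1/14953) = 23677/14953 ≈ 1.5834)
t = 24409/56932 (t = (-24409/(-14233))/4 = (-24409*(-1/14233))/4 = (1/4)*(24409/14233) = 24409/56932 ≈ 0.42874)
(-47999 + 1405)/(o + t) = (-47999 + 1405)/(23677/14953 + 24409/56932) = -46594/1712966741/851304196 = -46594*851304196/1712966741 = -39665667708424/1712966741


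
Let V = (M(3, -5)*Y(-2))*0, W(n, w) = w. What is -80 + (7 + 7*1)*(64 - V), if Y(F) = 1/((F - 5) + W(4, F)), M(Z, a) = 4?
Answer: 816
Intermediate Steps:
Y(F) = 1/(-5 + 2*F) (Y(F) = 1/((F - 5) + F) = 1/((-5 + F) + F) = 1/(-5 + 2*F))
V = 0 (V = (4/(-5 + 2*(-2)))*0 = (4/(-5 - 4))*0 = (4/(-9))*0 = (4*(-1/9))*0 = -4/9*0 = 0)
-80 + (7 + 7*1)*(64 - V) = -80 + (7 + 7*1)*(64 - 1*0) = -80 + (7 + 7)*(64 + 0) = -80 + 14*64 = -80 + 896 = 816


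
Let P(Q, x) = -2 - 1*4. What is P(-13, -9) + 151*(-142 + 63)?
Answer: -11935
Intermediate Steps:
P(Q, x) = -6 (P(Q, x) = -2 - 4 = -6)
P(-13, -9) + 151*(-142 + 63) = -6 + 151*(-142 + 63) = -6 + 151*(-79) = -6 - 11929 = -11935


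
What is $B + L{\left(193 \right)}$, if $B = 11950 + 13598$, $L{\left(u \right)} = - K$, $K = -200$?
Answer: $25748$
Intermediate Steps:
$L{\left(u \right)} = 200$ ($L{\left(u \right)} = \left(-1\right) \left(-200\right) = 200$)
$B = 25548$
$B + L{\left(193 \right)} = 25548 + 200 = 25748$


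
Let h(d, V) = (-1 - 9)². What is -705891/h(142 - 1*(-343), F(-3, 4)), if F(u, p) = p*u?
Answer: -705891/100 ≈ -7058.9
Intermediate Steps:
h(d, V) = 100 (h(d, V) = (-10)² = 100)
-705891/h(142 - 1*(-343), F(-3, 4)) = -705891/100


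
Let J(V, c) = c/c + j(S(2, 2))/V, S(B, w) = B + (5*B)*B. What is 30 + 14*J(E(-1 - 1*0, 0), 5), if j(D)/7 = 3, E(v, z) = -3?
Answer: -54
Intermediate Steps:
S(B, w) = B + 5*B²
j(D) = 21 (j(D) = 7*3 = 21)
J(V, c) = 1 + 21/V (J(V, c) = c/c + 21/V = 1 + 21/V)
30 + 14*J(E(-1 - 1*0, 0), 5) = 30 + 14*((21 - 3)/(-3)) = 30 + 14*(-⅓*18) = 30 + 14*(-6) = 30 - 84 = -54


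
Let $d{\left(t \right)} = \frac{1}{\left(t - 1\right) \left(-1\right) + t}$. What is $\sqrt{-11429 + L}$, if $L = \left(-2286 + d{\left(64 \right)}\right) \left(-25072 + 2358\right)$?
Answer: $\sqrt{51890061} \approx 7203.5$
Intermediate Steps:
$d{\left(t \right)} = 1$ ($d{\left(t \right)} = \frac{1}{\left(-1 + t\right) \left(-1\right) + t} = \frac{1}{\left(1 - t\right) + t} = 1^{-1} = 1$)
$L = 51901490$ ($L = \left(-2286 + 1\right) \left(-25072 + 2358\right) = \left(-2285\right) \left(-22714\right) = 51901490$)
$\sqrt{-11429 + L} = \sqrt{-11429 + 51901490} = \sqrt{51890061}$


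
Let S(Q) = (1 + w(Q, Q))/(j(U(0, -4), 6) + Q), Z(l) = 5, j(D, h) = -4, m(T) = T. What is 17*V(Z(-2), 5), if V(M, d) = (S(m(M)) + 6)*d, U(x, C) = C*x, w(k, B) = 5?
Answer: 1020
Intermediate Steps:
S(Q) = 6/(-4 + Q) (S(Q) = (1 + 5)/(-4 + Q) = 6/(-4 + Q))
V(M, d) = d*(6 + 6/(-4 + M)) (V(M, d) = (6/(-4 + M) + 6)*d = (6 + 6/(-4 + M))*d = d*(6 + 6/(-4 + M)))
17*V(Z(-2), 5) = 17*(6*5*(-3 + 5)/(-4 + 5)) = 17*(6*5*2/1) = 17*(6*5*1*2) = 17*60 = 1020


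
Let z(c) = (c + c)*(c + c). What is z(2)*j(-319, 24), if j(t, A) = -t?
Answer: 5104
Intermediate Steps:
z(c) = 4*c² (z(c) = (2*c)*(2*c) = 4*c²)
z(2)*j(-319, 24) = (4*2²)*(-1*(-319)) = (4*4)*319 = 16*319 = 5104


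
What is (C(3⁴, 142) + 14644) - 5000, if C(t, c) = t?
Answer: 9725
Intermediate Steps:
(C(3⁴, 142) + 14644) - 5000 = (3⁴ + 14644) - 5000 = (81 + 14644) - 5000 = 14725 - 5000 = 9725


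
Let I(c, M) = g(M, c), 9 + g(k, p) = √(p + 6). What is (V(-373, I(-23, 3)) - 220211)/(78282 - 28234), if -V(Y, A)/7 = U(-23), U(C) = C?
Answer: -110025/25024 ≈ -4.3968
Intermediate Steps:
g(k, p) = -9 + √(6 + p) (g(k, p) = -9 + √(p + 6) = -9 + √(6 + p))
I(c, M) = -9 + √(6 + c)
V(Y, A) = 161 (V(Y, A) = -7*(-23) = 161)
(V(-373, I(-23, 3)) - 220211)/(78282 - 28234) = (161 - 220211)/(78282 - 28234) = -220050/50048 = -220050*1/50048 = -110025/25024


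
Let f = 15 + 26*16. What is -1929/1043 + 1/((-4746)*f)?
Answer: -80526953/43540482 ≈ -1.8495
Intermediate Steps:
f = 431 (f = 15 + 416 = 431)
-1929/1043 + 1/((-4746)*f) = -1929/1043 + 1/(-4746*431) = -1929*1/1043 - 1/4746*1/431 = -1929/1043 - 1/2045526 = -80526953/43540482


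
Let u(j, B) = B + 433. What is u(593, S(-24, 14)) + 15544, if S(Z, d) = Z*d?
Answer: 15641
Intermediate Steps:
u(j, B) = 433 + B
u(593, S(-24, 14)) + 15544 = (433 - 24*14) + 15544 = (433 - 336) + 15544 = 97 + 15544 = 15641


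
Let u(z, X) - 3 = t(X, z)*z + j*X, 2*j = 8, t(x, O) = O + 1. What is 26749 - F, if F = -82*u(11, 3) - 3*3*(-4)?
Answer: 38767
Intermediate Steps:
t(x, O) = 1 + O
j = 4 (j = (½)*8 = 4)
u(z, X) = 3 + 4*X + z*(1 + z) (u(z, X) = 3 + ((1 + z)*z + 4*X) = 3 + (z*(1 + z) + 4*X) = 3 + (4*X + z*(1 + z)) = 3 + 4*X + z*(1 + z))
F = -12018 (F = -82*(3 + 4*3 + 11*(1 + 11)) - 3*3*(-4) = -82*(3 + 12 + 11*12) - 9*(-4) = -82*(3 + 12 + 132) + 36 = -82*147 + 36 = -12054 + 36 = -12018)
26749 - F = 26749 - 1*(-12018) = 26749 + 12018 = 38767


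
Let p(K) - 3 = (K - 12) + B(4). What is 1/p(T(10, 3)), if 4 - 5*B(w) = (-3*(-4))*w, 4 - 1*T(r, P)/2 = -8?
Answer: 5/31 ≈ 0.16129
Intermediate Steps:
T(r, P) = 24 (T(r, P) = 8 - 2*(-8) = 8 + 16 = 24)
B(w) = ⅘ - 12*w/5 (B(w) = ⅘ - (-3*(-4))*w/5 = ⅘ - 12*w/5)
p(K) = -89/5 + K (p(K) = 3 + ((K - 12) + (⅘ - 12/5*4)) = 3 + ((-12 + K) + (⅘ - 48/5)) = 3 + ((-12 + K) - 44/5) = 3 + (-104/5 + K) = -89/5 + K)
1/p(T(10, 3)) = 1/(-89/5 + 24) = 1/(31/5) = 5/31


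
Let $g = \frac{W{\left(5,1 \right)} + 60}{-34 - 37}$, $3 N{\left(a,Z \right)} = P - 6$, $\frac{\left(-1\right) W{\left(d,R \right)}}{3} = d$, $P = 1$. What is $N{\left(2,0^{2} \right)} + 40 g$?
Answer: $- \frac{5755}{213} \approx -27.019$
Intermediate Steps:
$W{\left(d,R \right)} = - 3 d$
$N{\left(a,Z \right)} = - \frac{5}{3}$ ($N{\left(a,Z \right)} = \frac{1 - 6}{3} = \frac{1}{3} \left(-5\right) = - \frac{5}{3}$)
$g = - \frac{45}{71}$ ($g = \frac{\left(-3\right) 5 + 60}{-34 - 37} = \frac{-15 + 60}{-71} = 45 \left(- \frac{1}{71}\right) = - \frac{45}{71} \approx -0.6338$)
$N{\left(2,0^{2} \right)} + 40 g = - \frac{5}{3} + 40 \left(- \frac{45}{71}\right) = - \frac{5}{3} - \frac{1800}{71} = - \frac{5755}{213}$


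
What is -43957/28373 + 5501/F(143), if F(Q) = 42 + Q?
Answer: 147947828/5249005 ≈ 28.186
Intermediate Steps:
-43957/28373 + 5501/F(143) = -43957/28373 + 5501/(42 + 143) = -43957*1/28373 + 5501/185 = -43957/28373 + 5501*(1/185) = -43957/28373 + 5501/185 = 147947828/5249005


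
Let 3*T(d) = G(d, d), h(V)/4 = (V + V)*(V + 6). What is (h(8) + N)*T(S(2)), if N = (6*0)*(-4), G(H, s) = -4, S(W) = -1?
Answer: -3584/3 ≈ -1194.7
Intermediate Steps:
h(V) = 8*V*(6 + V) (h(V) = 4*((V + V)*(V + 6)) = 4*((2*V)*(6 + V)) = 4*(2*V*(6 + V)) = 8*V*(6 + V))
T(d) = -4/3 (T(d) = (⅓)*(-4) = -4/3)
N = 0 (N = 0*(-4) = 0)
(h(8) + N)*T(S(2)) = (8*8*(6 + 8) + 0)*(-4/3) = (8*8*14 + 0)*(-4/3) = (896 + 0)*(-4/3) = 896*(-4/3) = -3584/3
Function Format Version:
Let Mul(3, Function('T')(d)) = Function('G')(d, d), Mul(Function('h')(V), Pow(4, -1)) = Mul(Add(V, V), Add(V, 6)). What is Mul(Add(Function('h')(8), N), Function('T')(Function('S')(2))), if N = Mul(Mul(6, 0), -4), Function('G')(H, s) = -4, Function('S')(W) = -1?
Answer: Rational(-3584, 3) ≈ -1194.7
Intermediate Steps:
Function('h')(V) = Mul(8, V, Add(6, V)) (Function('h')(V) = Mul(4, Mul(Add(V, V), Add(V, 6))) = Mul(4, Mul(Mul(2, V), Add(6, V))) = Mul(4, Mul(2, V, Add(6, V))) = Mul(8, V, Add(6, V)))
Function('T')(d) = Rational(-4, 3) (Function('T')(d) = Mul(Rational(1, 3), -4) = Rational(-4, 3))
N = 0 (N = Mul(0, -4) = 0)
Mul(Add(Function('h')(8), N), Function('T')(Function('S')(2))) = Mul(Add(Mul(8, 8, Add(6, 8)), 0), Rational(-4, 3)) = Mul(Add(Mul(8, 8, 14), 0), Rational(-4, 3)) = Mul(Add(896, 0), Rational(-4, 3)) = Mul(896, Rational(-4, 3)) = Rational(-3584, 3)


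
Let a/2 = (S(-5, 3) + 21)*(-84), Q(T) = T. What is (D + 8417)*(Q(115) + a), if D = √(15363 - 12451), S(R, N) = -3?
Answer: -24485053 - 11636*√182 ≈ -2.4642e+7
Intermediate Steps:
a = -3024 (a = 2*((-3 + 21)*(-84)) = 2*(18*(-84)) = 2*(-1512) = -3024)
D = 4*√182 (D = √2912 = 4*√182 ≈ 53.963)
(D + 8417)*(Q(115) + a) = (4*√182 + 8417)*(115 - 3024) = (8417 + 4*√182)*(-2909) = -24485053 - 11636*√182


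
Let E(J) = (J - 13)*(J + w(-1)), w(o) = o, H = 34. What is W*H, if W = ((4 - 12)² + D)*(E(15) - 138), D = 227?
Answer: -1088340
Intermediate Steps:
E(J) = (-1 + J)*(-13 + J) (E(J) = (J - 13)*(J - 1) = (-13 + J)*(-1 + J) = (-1 + J)*(-13 + J))
W = -32010 (W = ((4 - 12)² + 227)*((13 + 15² - 14*15) - 138) = ((-8)² + 227)*((13 + 225 - 210) - 138) = (64 + 227)*(28 - 138) = 291*(-110) = -32010)
W*H = -32010*34 = -1088340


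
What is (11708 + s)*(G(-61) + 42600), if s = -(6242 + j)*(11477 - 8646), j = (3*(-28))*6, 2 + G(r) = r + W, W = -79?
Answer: -689202457060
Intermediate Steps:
G(r) = -81 + r (G(r) = -2 + (r - 79) = -2 + (-79 + r) = -81 + r)
j = -504 (j = -84*6 = -504)
s = -16244278 (s = -(6242 - 504)*(11477 - 8646) = -5738*2831 = -1*16244278 = -16244278)
(11708 + s)*(G(-61) + 42600) = (11708 - 16244278)*((-81 - 61) + 42600) = -16232570*(-142 + 42600) = -16232570*42458 = -689202457060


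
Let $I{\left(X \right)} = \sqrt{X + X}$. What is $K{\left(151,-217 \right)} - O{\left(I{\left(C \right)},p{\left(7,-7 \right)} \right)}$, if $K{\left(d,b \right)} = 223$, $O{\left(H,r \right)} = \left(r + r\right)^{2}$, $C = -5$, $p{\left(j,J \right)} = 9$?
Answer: $-101$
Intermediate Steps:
$I{\left(X \right)} = \sqrt{2} \sqrt{X}$ ($I{\left(X \right)} = \sqrt{2 X} = \sqrt{2} \sqrt{X}$)
$O{\left(H,r \right)} = 4 r^{2}$ ($O{\left(H,r \right)} = \left(2 r\right)^{2} = 4 r^{2}$)
$K{\left(151,-217 \right)} - O{\left(I{\left(C \right)},p{\left(7,-7 \right)} \right)} = 223 - 4 \cdot 9^{2} = 223 - 4 \cdot 81 = 223 - 324 = -101$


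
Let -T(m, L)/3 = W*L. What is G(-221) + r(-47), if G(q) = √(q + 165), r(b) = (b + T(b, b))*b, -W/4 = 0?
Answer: 2209 + 2*I*√14 ≈ 2209.0 + 7.4833*I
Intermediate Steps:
W = 0 (W = -4*0 = 0)
T(m, L) = 0 (T(m, L) = -0*L = -3*0 = 0)
r(b) = b² (r(b) = (b + 0)*b = b*b = b²)
G(q) = √(165 + q)
G(-221) + r(-47) = √(165 - 221) + (-47)² = √(-56) + 2209 = 2*I*√14 + 2209 = 2209 + 2*I*√14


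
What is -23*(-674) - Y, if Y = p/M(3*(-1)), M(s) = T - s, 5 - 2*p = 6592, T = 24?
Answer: 843695/54 ≈ 15624.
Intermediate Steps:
p = -6587/2 (p = 5/2 - ½*6592 = 5/2 - 3296 = -6587/2 ≈ -3293.5)
M(s) = 24 - s
Y = -6587/54 (Y = -6587/(2*(24 - 3*(-1))) = -6587/(2*(24 - 1*(-3))) = -6587/(2*(24 + 3)) = -6587/2/27 = -6587/2*1/27 = -6587/54 ≈ -121.98)
-23*(-674) - Y = -23*(-674) - 1*(-6587/54) = -1*(-15502) + 6587/54 = 15502 + 6587/54 = 843695/54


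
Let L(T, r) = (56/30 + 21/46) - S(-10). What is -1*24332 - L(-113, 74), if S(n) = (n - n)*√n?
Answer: -16790683/690 ≈ -24334.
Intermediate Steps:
S(n) = 0 (S(n) = 0*√n = 0)
L(T, r) = 1603/690 (L(T, r) = (56/30 + 21/46) - 1*0 = (56*(1/30) + 21*(1/46)) + 0 = (28/15 + 21/46) + 0 = 1603/690 + 0 = 1603/690)
-1*24332 - L(-113, 74) = -1*24332 - 1*1603/690 = -24332 - 1603/690 = -16790683/690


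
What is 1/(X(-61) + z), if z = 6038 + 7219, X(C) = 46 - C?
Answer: 1/13364 ≈ 7.4828e-5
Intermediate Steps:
z = 13257
1/(X(-61) + z) = 1/((46 - 1*(-61)) + 13257) = 1/((46 + 61) + 13257) = 1/(107 + 13257) = 1/13364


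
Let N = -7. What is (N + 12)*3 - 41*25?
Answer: -1010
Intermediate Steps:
(N + 12)*3 - 41*25 = (-7 + 12)*3 - 41*25 = 5*3 - 1025 = 15 - 1025 = -1010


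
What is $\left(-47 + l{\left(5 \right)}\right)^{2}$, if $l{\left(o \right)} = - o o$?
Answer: $5184$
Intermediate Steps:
$l{\left(o \right)} = - o^{2}$
$\left(-47 + l{\left(5 \right)}\right)^{2} = \left(-47 - 5^{2}\right)^{2} = \left(-47 - 25\right)^{2} = \left(-72\right)^{2} = 5184$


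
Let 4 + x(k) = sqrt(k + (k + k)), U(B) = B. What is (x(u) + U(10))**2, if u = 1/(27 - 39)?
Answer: (12 + I)**2/4 ≈ 35.75 + 6.0*I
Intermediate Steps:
u = -1/12 (u = 1/(-12) = -1/12 ≈ -0.083333)
x(k) = -4 + sqrt(3)*sqrt(k) (x(k) = -4 + sqrt(k + (k + k)) = -4 + sqrt(k + 2*k) = -4 + sqrt(3*k) = -4 + sqrt(3)*sqrt(k))
(x(u) + U(10))**2 = ((-4 + sqrt(3)*sqrt(-1/12)) + 10)**2 = ((-4 + sqrt(3)*(I*sqrt(3)/6)) + 10)**2 = ((-4 + I/2) + 10)**2 = (6 + I/2)**2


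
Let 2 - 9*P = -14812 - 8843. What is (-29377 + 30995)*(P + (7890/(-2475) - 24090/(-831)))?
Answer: 588874560902/137115 ≈ 4.2948e+6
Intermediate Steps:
P = 23657/9 (P = 2/9 - (-14812 - 8843)/9 = 2/9 - ⅑*(-23655) = 2/9 + 7885/3 = 23657/9 ≈ 2628.6)
(-29377 + 30995)*(P + (7890/(-2475) - 24090/(-831))) = (-29377 + 30995)*(23657/9 + (7890/(-2475) - 24090/(-831))) = 1618*(23657/9 + (7890*(-1/2475) - 24090*(-1/831))) = 1618*(23657/9 + (-526/165 + 8030/277)) = 1618*(23657/9 + 1179248/45705) = 1618*(363952139/137115) = 588874560902/137115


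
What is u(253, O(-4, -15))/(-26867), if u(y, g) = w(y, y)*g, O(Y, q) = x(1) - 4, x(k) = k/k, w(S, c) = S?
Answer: 759/26867 ≈ 0.028250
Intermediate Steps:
x(k) = 1
O(Y, q) = -3 (O(Y, q) = 1 - 4 = -3)
u(y, g) = g*y (u(y, g) = y*g = g*y)
u(253, O(-4, -15))/(-26867) = -3*253/(-26867) = -759*(-1/26867) = 759/26867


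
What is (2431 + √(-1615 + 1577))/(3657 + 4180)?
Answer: 143/461 + I*√38/7837 ≈ 0.3102 + 0.00078658*I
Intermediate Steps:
(2431 + √(-1615 + 1577))/(3657 + 4180) = (2431 + √(-38))/7837 = (2431 + I*√38)*(1/7837) = 143/461 + I*√38/7837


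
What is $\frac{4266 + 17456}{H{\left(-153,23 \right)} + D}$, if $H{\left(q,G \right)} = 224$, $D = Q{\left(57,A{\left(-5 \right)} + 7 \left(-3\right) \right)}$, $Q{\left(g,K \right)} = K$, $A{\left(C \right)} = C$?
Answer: $\frac{10861}{99} \approx 109.71$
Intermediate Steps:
$D = -26$ ($D = -5 + 7 \left(-3\right) = -5 - 21 = -26$)
$\frac{4266 + 17456}{H{\left(-153,23 \right)} + D} = \frac{4266 + 17456}{224 - 26} = \frac{21722}{198} = 21722 \cdot \frac{1}{198} = \frac{10861}{99}$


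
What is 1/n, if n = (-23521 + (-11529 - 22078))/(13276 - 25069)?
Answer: 11793/57128 ≈ 0.20643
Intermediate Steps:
n = 57128/11793 (n = (-23521 - 33607)/(-11793) = -57128*(-1/11793) = 57128/11793 ≈ 4.8442)
1/n = 1/(57128/11793) = 11793/57128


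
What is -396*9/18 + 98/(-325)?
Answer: -64448/325 ≈ -198.30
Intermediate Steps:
-396*9/18 + 98/(-325) = -22*9 + 98*(-1/325) = -396*½ - 98/325 = -198 - 98/325 = -64448/325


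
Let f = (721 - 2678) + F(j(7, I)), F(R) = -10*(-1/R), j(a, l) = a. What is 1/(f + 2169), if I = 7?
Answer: 7/1494 ≈ 0.0046854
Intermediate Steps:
F(R) = 10/R (F(R) = -(-10)/R = 10/R)
f = -13689/7 (f = (721 - 2678) + 10/7 = -1957 + 10*(1/7) = -1957 + 10/7 = -13689/7 ≈ -1955.6)
1/(f + 2169) = 1/(-13689/7 + 2169) = 1/(1494/7) = 7/1494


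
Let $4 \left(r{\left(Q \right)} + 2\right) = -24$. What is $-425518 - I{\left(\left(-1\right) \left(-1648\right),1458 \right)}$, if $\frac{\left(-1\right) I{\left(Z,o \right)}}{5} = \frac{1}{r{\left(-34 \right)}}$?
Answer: $- \frac{3404149}{8} \approx -4.2552 \cdot 10^{5}$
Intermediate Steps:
$r{\left(Q \right)} = -8$ ($r{\left(Q \right)} = -2 + \frac{1}{4} \left(-24\right) = -2 - 6 = -8$)
$I{\left(Z,o \right)} = \frac{5}{8}$ ($I{\left(Z,o \right)} = - \frac{5}{-8} = \left(-5\right) \left(- \frac{1}{8}\right) = \frac{5}{8}$)
$-425518 - I{\left(\left(-1\right) \left(-1648\right),1458 \right)} = -425518 - \frac{5}{8} = - \frac{3404149}{8}$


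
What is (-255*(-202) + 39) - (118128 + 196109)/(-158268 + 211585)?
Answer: 249829436/4847 ≈ 51543.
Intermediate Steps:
(-255*(-202) + 39) - (118128 + 196109)/(-158268 + 211585) = (51510 + 39) - 314237/53317 = 51549 - 314237/53317 = 51549 - 1*28567/4847 = 51549 - 28567/4847 = 249829436/4847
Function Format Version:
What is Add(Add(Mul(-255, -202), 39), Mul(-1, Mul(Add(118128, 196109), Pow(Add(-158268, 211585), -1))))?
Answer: Rational(249829436, 4847) ≈ 51543.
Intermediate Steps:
Add(Add(Mul(-255, -202), 39), Mul(-1, Mul(Add(118128, 196109), Pow(Add(-158268, 211585), -1)))) = Add(Add(51510, 39), Mul(-1, Mul(314237, Pow(53317, -1)))) = Add(51549, Mul(-1, Mul(314237, Rational(1, 53317)))) = Add(51549, Mul(-1, Rational(28567, 4847))) = Add(51549, Rational(-28567, 4847)) = Rational(249829436, 4847)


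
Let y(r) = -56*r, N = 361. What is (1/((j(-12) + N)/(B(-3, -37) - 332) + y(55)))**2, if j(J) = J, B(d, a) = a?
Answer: 136161/1292471123161 ≈ 1.0535e-7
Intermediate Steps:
(1/((j(-12) + N)/(B(-3, -37) - 332) + y(55)))**2 = (1/((-12 + 361)/(-37 - 332) - 56*55))**2 = (1/(349/(-369) - 3080))**2 = (1/(349*(-1/369) - 3080))**2 = (1/(-349/369 - 3080))**2 = (1/(-1136869/369))**2 = (-369/1136869)**2 = 136161/1292471123161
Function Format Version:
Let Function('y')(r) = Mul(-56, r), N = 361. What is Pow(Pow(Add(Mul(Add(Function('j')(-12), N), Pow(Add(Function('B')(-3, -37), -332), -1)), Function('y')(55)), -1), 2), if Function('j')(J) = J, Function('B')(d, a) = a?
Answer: Rational(136161, 1292471123161) ≈ 1.0535e-7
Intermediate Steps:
Pow(Pow(Add(Mul(Add(Function('j')(-12), N), Pow(Add(Function('B')(-3, -37), -332), -1)), Function('y')(55)), -1), 2) = Pow(Pow(Add(Mul(Add(-12, 361), Pow(Add(-37, -332), -1)), Mul(-56, 55)), -1), 2) = Pow(Pow(Add(Mul(349, Pow(-369, -1)), -3080), -1), 2) = Pow(Pow(Add(Mul(349, Rational(-1, 369)), -3080), -1), 2) = Pow(Pow(Add(Rational(-349, 369), -3080), -1), 2) = Pow(Pow(Rational(-1136869, 369), -1), 2) = Pow(Rational(-369, 1136869), 2) = Rational(136161, 1292471123161)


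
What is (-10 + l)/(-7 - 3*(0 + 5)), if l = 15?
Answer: -5/22 ≈ -0.22727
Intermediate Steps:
(-10 + l)/(-7 - 3*(0 + 5)) = (-10 + 15)/(-7 - 3*(0 + 5)) = 5/(-7 - 3*5) = 5/(-7 - 15) = 5/(-22) = -1/22*5 = -5/22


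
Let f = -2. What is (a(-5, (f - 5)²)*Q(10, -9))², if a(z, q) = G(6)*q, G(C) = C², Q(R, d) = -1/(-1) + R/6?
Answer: 22127616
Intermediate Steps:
Q(R, d) = 1 + R/6 (Q(R, d) = -1*(-1) + R*(⅙) = 1 + R/6)
a(z, q) = 36*q (a(z, q) = 6²*q = 36*q)
(a(-5, (f - 5)²)*Q(10, -9))² = ((36*(-2 - 5)²)*(1 + (⅙)*10))² = ((36*(-7)²)*(1 + 5/3))² = ((36*49)*(8/3))² = (1764*(8/3))² = 4704² = 22127616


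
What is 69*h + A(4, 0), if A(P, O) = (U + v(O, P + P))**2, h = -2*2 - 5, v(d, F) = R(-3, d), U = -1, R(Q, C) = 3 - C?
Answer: -617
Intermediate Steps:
v(d, F) = 3 - d
h = -9 (h = -4 - 5 = -9)
A(P, O) = (2 - O)**2 (A(P, O) = (-1 + (3 - O))**2 = (2 - O)**2)
69*h + A(4, 0) = 69*(-9) + (-2 + 0)**2 = -621 + (-2)**2 = -621 + 4 = -617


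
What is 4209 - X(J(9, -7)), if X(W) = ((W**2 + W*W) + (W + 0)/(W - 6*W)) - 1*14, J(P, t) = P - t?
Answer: 18556/5 ≈ 3711.2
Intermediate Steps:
X(W) = -71/5 + 2*W**2 (X(W) = ((W**2 + W**2) + W/((-5*W))) - 14 = (2*W**2 + W*(-1/(5*W))) - 14 = (2*W**2 - 1/5) - 14 = (-1/5 + 2*W**2) - 14 = -71/5 + 2*W**2)
4209 - X(J(9, -7)) = 4209 - (-71/5 + 2*(9 - 1*(-7))**2) = 4209 - (-71/5 + 2*(9 + 7)**2) = 4209 - (-71/5 + 2*16**2) = 4209 - (-71/5 + 2*256) = 4209 - (-71/5 + 512) = 4209 - 1*2489/5 = 4209 - 2489/5 = 18556/5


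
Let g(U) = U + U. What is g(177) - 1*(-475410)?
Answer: 475764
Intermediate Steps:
g(U) = 2*U
g(177) - 1*(-475410) = 2*177 - 1*(-475410) = 354 + 475410 = 475764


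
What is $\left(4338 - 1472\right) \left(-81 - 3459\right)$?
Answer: $-10145640$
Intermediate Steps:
$\left(4338 - 1472\right) \left(-81 - 3459\right) = 2866 \left(-81 - 3459\right) = 2866 \left(-3540\right) = -10145640$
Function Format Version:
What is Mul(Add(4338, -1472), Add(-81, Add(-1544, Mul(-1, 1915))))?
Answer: -10145640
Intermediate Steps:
Mul(Add(4338, -1472), Add(-81, Add(-1544, Mul(-1, 1915)))) = Mul(2866, Add(-81, Add(-1544, -1915))) = Mul(2866, Add(-81, -3459)) = Mul(2866, -3540) = -10145640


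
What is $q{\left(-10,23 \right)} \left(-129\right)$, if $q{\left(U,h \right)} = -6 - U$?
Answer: $-516$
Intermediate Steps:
$q{\left(-10,23 \right)} \left(-129\right) = \left(-6 - -10\right) \left(-129\right) = \left(-6 + 10\right) \left(-129\right) = 4 \left(-129\right) = -516$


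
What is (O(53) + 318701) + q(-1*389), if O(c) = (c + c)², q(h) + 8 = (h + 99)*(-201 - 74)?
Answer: 409679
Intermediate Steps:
q(h) = -27233 - 275*h (q(h) = -8 + (h + 99)*(-201 - 74) = -8 + (99 + h)*(-275) = -8 + (-27225 - 275*h) = -27233 - 275*h)
O(c) = 4*c² (O(c) = (2*c)² = 4*c²)
(O(53) + 318701) + q(-1*389) = (4*53² + 318701) + (-27233 - (-275)*389) = (4*2809 + 318701) + (-27233 - 275*(-389)) = (11236 + 318701) + (-27233 + 106975) = 329937 + 79742 = 409679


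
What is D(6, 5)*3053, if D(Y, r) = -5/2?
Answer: -15265/2 ≈ -7632.5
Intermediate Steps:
D(Y, r) = -5/2 (D(Y, r) = -5*1/2 = -5/2)
D(6, 5)*3053 = -5/2*3053 = -15265/2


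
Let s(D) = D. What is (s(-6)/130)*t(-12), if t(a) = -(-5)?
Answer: -3/13 ≈ -0.23077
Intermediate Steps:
t(a) = 5 (t(a) = -1*(-5) = 5)
(s(-6)/130)*t(-12) = -6/130*5 = -6*1/130*5 = -3/65*5 = -3/13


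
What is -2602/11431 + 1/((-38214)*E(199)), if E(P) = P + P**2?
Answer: -3957426565831/17385604513200 ≈ -0.22763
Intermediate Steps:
-2602/11431 + 1/((-38214)*E(199)) = -2602/11431 + 1/((-38214)*((199*(1 + 199)))) = -2602*1/11431 - 1/(38214*(199*200)) = -2602/11431 - 1/38214/39800 = -2602/11431 - 1/38214*1/39800 = -2602/11431 - 1/1520917200 = -3957426565831/17385604513200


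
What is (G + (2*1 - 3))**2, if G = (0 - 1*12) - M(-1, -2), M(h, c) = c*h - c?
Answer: 289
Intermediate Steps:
M(h, c) = -c + c*h
G = -16 (G = (0 - 1*12) - (-2)*(-1 - 1) = (0 - 12) - (-2)*(-2) = -12 - 1*4 = -12 - 4 = -16)
(G + (2*1 - 3))**2 = (-16 + (2*1 - 3))**2 = (-16 + (2 - 3))**2 = (-16 - 1)**2 = (-17)**2 = 289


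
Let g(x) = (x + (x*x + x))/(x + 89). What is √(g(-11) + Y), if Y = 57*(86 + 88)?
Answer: √6705426/26 ≈ 99.596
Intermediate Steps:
g(x) = (x² + 2*x)/(89 + x) (g(x) = (x + (x² + x))/(89 + x) = (x + (x + x²))/(89 + x) = (x² + 2*x)/(89 + x))
Y = 9918 (Y = 57*174 = 9918)
√(g(-11) + Y) = √(-11*(2 - 11)/(89 - 11) + 9918) = √(-11*(-9)/78 + 9918) = √(-11*1/78*(-9) + 9918) = √(33/26 + 9918) = √(257901/26) = √6705426/26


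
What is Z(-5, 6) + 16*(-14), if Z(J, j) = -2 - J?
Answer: -221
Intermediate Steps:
Z(-5, 6) + 16*(-14) = (-2 - 1*(-5)) + 16*(-14) = (-2 + 5) - 224 = 3 - 224 = -221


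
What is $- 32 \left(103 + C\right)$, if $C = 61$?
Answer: $-5248$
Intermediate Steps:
$- 32 \left(103 + C\right) = - 32 \left(103 + 61\right) = \left(-32\right) 164 = -5248$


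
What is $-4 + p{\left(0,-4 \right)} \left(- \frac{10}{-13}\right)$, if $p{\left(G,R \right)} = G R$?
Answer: $-4$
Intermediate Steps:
$-4 + p{\left(0,-4 \right)} \left(- \frac{10}{-13}\right) = -4 + 0 \left(-4\right) \left(- \frac{10}{-13}\right) = -4 + 0 \left(\left(-10\right) \left(- \frac{1}{13}\right)\right) = -4 + 0 \cdot \frac{10}{13} = -4 + 0 = -4$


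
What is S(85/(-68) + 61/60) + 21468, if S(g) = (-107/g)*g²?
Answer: 644789/30 ≈ 21493.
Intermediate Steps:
S(g) = -107*g
S(85/(-68) + 61/60) + 21468 = -107*(85/(-68) + 61/60) + 21468 = -107*(85*(-1/68) + 61*(1/60)) + 21468 = -107*(-5/4 + 61/60) + 21468 = -107*(-7/30) + 21468 = 749/30 + 21468 = 644789/30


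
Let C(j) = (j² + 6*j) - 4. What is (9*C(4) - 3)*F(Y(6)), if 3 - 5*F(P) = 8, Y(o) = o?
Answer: -321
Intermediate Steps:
C(j) = -4 + j² + 6*j
F(P) = -1 (F(P) = ⅗ - ⅕*8 = ⅗ - 8/5 = -1)
(9*C(4) - 3)*F(Y(6)) = (9*(-4 + 4² + 6*4) - 3)*(-1) = (9*(-4 + 16 + 24) - 3)*(-1) = (9*36 - 3)*(-1) = (324 - 3)*(-1) = 321*(-1) = -321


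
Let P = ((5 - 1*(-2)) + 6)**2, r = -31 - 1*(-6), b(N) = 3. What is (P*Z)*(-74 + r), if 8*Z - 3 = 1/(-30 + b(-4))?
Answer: -18590/3 ≈ -6196.7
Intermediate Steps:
r = -25 (r = -31 + 6 = -25)
P = 169 (P = ((5 + 2) + 6)**2 = (7 + 6)**2 = 13**2 = 169)
Z = 10/27 (Z = 3/8 + 1/(8*(-30 + 3)) = 3/8 + (1/8)/(-27) = 3/8 + (1/8)*(-1/27) = 3/8 - 1/216 = 10/27 ≈ 0.37037)
(P*Z)*(-74 + r) = (169*(10/27))*(-74 - 25) = (1690/27)*(-99) = -18590/3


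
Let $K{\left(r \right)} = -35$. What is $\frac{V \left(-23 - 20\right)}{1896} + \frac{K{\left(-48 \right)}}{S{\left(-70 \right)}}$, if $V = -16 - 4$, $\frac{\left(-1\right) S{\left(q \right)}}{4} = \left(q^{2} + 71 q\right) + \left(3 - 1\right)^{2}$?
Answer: $\frac{6695}{20856} \approx 0.32101$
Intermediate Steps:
$S{\left(q \right)} = -16 - 284 q - 4 q^{2}$ ($S{\left(q \right)} = - 4 \left(\left(q^{2} + 71 q\right) + \left(3 - 1\right)^{2}\right) = - 4 \left(\left(q^{2} + 71 q\right) + 2^{2}\right) = - 4 \left(\left(q^{2} + 71 q\right) + 4\right) = - 4 \left(4 + q^{2} + 71 q\right) = -16 - 284 q - 4 q^{2}$)
$V = -20$ ($V = -16 - 4 = -20$)
$\frac{V \left(-23 - 20\right)}{1896} + \frac{K{\left(-48 \right)}}{S{\left(-70 \right)}} = \frac{\left(-20\right) \left(-23 - 20\right)}{1896} - \frac{35}{-16 - -19880 - 4 \left(-70\right)^{2}} = \left(-20\right) \left(-43\right) \frac{1}{1896} - \frac{35}{-16 + 19880 - 19600} = 860 \cdot \frac{1}{1896} - \frac{35}{-16 + 19880 - 19600} = \frac{215}{474} - \frac{35}{264} = \frac{6695}{20856}$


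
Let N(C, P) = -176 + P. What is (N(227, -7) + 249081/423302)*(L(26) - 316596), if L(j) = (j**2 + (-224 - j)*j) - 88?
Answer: 12451257441990/211651 ≈ 5.8829e+7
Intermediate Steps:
L(j) = -88 + j**2 + j*(-224 - j) (L(j) = (j**2 + j*(-224 - j)) - 88 = -88 + j**2 + j*(-224 - j))
(N(227, -7) + 249081/423302)*(L(26) - 316596) = ((-176 - 7) + 249081/423302)*((-88 - 224*26) - 316596) = (-183 + 249081*(1/423302))*((-88 - 5824) - 316596) = (-183 + 249081/423302)*(-5912 - 316596) = -77215185/423302*(-322508) = 12451257441990/211651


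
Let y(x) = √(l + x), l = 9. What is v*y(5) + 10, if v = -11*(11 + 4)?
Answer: 10 - 165*√14 ≈ -607.37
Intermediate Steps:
y(x) = √(9 + x)
v = -165 (v = -11*15 = -165)
v*y(5) + 10 = -165*√(9 + 5) + 10 = -165*√14 + 10 = 10 - 165*√14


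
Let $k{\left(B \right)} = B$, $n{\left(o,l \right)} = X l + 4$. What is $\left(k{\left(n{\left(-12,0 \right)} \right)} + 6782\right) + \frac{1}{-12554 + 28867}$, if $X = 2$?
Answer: $\frac{110700019}{16313} \approx 6786.0$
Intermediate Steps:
$n{\left(o,l \right)} = 4 + 2 l$ ($n{\left(o,l \right)} = 2 l + 4 = 4 + 2 l$)
$\left(k{\left(n{\left(-12,0 \right)} \right)} + 6782\right) + \frac{1}{-12554 + 28867} = \left(\left(4 + 2 \cdot 0\right) + 6782\right) + \frac{1}{-12554 + 28867} = \left(\left(4 + 0\right) + 6782\right) + \frac{1}{16313} = \left(4 + 6782\right) + \frac{1}{16313} = 6786 + \frac{1}{16313} = \frac{110700019}{16313}$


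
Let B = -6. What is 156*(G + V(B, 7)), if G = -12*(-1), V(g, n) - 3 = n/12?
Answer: 2431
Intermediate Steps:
V(g, n) = 3 + n/12
G = 12
156*(G + V(B, 7)) = 156*(12 + (3 + (1/12)*7)) = 156*(12 + (3 + 7/12)) = 156*(12 + 43/12) = 156*(187/12) = 2431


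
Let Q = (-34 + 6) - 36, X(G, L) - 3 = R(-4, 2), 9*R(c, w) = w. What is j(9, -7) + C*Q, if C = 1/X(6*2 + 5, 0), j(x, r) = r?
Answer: -779/29 ≈ -26.862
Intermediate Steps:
R(c, w) = w/9
X(G, L) = 29/9 (X(G, L) = 3 + (⅑)*2 = 3 + 2/9 = 29/9)
C = 9/29 (C = 1/(29/9) = 9/29 ≈ 0.31034)
Q = -64 (Q = -28 - 36 = -64)
j(9, -7) + C*Q = -7 + (9/29)*(-64) = -7 - 576/29 = -779/29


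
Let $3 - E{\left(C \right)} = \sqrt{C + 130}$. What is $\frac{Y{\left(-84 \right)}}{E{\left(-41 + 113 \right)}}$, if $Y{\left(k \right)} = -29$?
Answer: $\frac{87}{193} + \frac{29 \sqrt{202}}{193} \approx 2.5864$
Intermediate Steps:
$E{\left(C \right)} = 3 - \sqrt{130 + C}$ ($E{\left(C \right)} = 3 - \sqrt{C + 130} = 3 - \sqrt{130 + C}$)
$\frac{Y{\left(-84 \right)}}{E{\left(-41 + 113 \right)}} = - \frac{29}{3 - \sqrt{130 + \left(-41 + 113\right)}} = - \frac{29}{3 - \sqrt{130 + 72}} = - \frac{29}{3 - \sqrt{202}}$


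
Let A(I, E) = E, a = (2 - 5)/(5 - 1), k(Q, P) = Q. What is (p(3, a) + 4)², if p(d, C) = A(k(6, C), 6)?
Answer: 100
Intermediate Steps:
a = -¾ (a = -3/4 = -3*¼ = -¾ ≈ -0.75000)
p(d, C) = 6
(p(3, a) + 4)² = (6 + 4)² = 10² = 100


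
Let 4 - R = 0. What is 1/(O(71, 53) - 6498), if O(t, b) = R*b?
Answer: -1/6286 ≈ -0.00015908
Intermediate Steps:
R = 4 (R = 4 - 1*0 = 4 + 0 = 4)
O(t, b) = 4*b
1/(O(71, 53) - 6498) = 1/(4*53 - 6498) = 1/(212 - 6498) = 1/(-6286) = -1/6286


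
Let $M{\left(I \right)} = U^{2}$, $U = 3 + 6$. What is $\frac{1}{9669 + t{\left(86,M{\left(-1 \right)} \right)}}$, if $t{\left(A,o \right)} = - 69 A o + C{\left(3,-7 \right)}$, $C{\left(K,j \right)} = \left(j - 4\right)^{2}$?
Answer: $- \frac{1}{470864} \approx -2.1238 \cdot 10^{-6}$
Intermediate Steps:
$C{\left(K,j \right)} = \left(-4 + j\right)^{2}$
$U = 9$
$M{\left(I \right)} = 81$ ($M{\left(I \right)} = 9^{2} = 81$)
$t{\left(A,o \right)} = 121 - 69 A o$ ($t{\left(A,o \right)} = - 69 A o + \left(-4 - 7\right)^{2} = - 69 A o + \left(-11\right)^{2} = - 69 A o + 121 = 121 - 69 A o$)
$\frac{1}{9669 + t{\left(86,M{\left(-1 \right)} \right)}} = \frac{1}{9669 + \left(121 - 5934 \cdot 81\right)} = \frac{1}{9669 + \left(121 - 480654\right)} = \frac{1}{9669 - 480533} = \frac{1}{-470864} = - \frac{1}{470864}$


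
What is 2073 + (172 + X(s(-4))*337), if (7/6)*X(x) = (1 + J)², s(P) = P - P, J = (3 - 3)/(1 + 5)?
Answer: 17737/7 ≈ 2533.9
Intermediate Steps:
J = 0 (J = 0/6 = 0*(⅙) = 0)
s(P) = 0
X(x) = 6/7 (X(x) = 6*(1 + 0)²/7 = (6/7)*1² = (6/7)*1 = 6/7)
2073 + (172 + X(s(-4))*337) = 2073 + (172 + (6/7)*337) = 2073 + (172 + 2022/7) = 2073 + 3226/7 = 17737/7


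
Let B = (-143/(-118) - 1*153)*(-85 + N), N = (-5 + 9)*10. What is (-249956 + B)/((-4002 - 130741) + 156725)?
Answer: -28688813/2593876 ≈ -11.060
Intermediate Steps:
N = 40 (N = 4*10 = 40)
B = 805995/118 (B = (-143/(-118) - 1*153)*(-85 + 40) = (-143*(-1/118) - 153)*(-45) = (143/118 - 153)*(-45) = -17911/118*(-45) = 805995/118 ≈ 6830.5)
(-249956 + B)/((-4002 - 130741) + 156725) = (-249956 + 805995/118)/((-4002 - 130741) + 156725) = -28688813/(118*(-134743 + 156725)) = -28688813/118/21982 = -28688813/118*1/21982 = -28688813/2593876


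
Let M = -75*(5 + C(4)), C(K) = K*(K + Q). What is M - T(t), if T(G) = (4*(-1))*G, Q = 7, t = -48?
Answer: -3867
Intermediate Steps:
C(K) = K*(7 + K) (C(K) = K*(K + 7) = K*(7 + K))
T(G) = -4*G
M = -3675 (M = -75*(5 + 4*(7 + 4)) = -75*(5 + 4*11) = -75*(5 + 44) = -75*49 = -3675)
M - T(t) = -3675 - (-4)*(-48) = -3675 - 1*192 = -3675 - 192 = -3867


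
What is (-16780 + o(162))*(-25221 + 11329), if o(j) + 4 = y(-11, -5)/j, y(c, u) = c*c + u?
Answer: 18885423832/81 ≈ 2.3315e+8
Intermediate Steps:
y(c, u) = u + c**2 (y(c, u) = c**2 + u = u + c**2)
o(j) = -4 + 116/j (o(j) = -4 + (-5 + (-11)**2)/j = -4 + (-5 + 121)/j = -4 + 116/j)
(-16780 + o(162))*(-25221 + 11329) = (-16780 + (-4 + 116/162))*(-25221 + 11329) = (-16780 + (-4 + 116*(1/162)))*(-13892) = (-16780 + (-4 + 58/81))*(-13892) = (-16780 - 266/81)*(-13892) = -1359446/81*(-13892) = 18885423832/81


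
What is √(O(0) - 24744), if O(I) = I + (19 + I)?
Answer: 5*I*√989 ≈ 157.24*I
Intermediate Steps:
O(I) = 19 + 2*I
√(O(0) - 24744) = √((19 + 2*0) - 24744) = √((19 + 0) - 24744) = √(19 - 24744) = √(-24725) = 5*I*√989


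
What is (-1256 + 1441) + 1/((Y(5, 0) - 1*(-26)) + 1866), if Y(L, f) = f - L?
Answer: 349096/1887 ≈ 185.00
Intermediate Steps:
(-1256 + 1441) + 1/((Y(5, 0) - 1*(-26)) + 1866) = (-1256 + 1441) + 1/(((0 - 1*5) - 1*(-26)) + 1866) = 185 + 1/(((0 - 5) + 26) + 1866) = 185 + 1/((-5 + 26) + 1866) = 185 + 1/(21 + 1866) = 185 + 1/1887 = 349096/1887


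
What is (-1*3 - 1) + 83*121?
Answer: 10039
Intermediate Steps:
(-1*3 - 1) + 83*121 = (-3 - 1) + 10043 = -4 + 10043 = 10039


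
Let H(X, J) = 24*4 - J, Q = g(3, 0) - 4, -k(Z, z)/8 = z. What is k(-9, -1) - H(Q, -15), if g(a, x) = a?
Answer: -103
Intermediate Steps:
k(Z, z) = -8*z
Q = -1 (Q = 3 - 4 = -1)
H(X, J) = 96 - J
k(-9, -1) - H(Q, -15) = -8*(-1) - (96 - 1*(-15)) = 8 - (96 + 15) = 8 - 1*111 = 8 - 111 = -103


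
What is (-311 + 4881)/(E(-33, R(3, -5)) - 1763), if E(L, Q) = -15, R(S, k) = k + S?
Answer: -2285/889 ≈ -2.5703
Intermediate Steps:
R(S, k) = S + k
(-311 + 4881)/(E(-33, R(3, -5)) - 1763) = (-311 + 4881)/(-15 - 1763) = 4570/(-1778) = 4570*(-1/1778) = -2285/889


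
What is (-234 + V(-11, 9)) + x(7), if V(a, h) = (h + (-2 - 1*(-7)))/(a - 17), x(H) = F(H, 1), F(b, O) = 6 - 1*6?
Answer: -469/2 ≈ -234.50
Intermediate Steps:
F(b, O) = 0 (F(b, O) = 6 - 6 = 0)
x(H) = 0
V(a, h) = (5 + h)/(-17 + a) (V(a, h) = (h + (-2 + 7))/(-17 + a) = (h + 5)/(-17 + a) = (5 + h)/(-17 + a))
(-234 + V(-11, 9)) + x(7) = (-234 + (5 + 9)/(-17 - 11)) + 0 = (-234 + 14/(-28)) + 0 = (-234 - 1/28*14) + 0 = (-234 - ½) + 0 = -469/2 + 0 = -469/2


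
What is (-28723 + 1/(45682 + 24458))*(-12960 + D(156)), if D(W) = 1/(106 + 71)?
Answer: 4621400831257261/12414780 ≈ 3.7225e+8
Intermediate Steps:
D(W) = 1/177
(-28723 + 1/(45682 + 24458))*(-12960 + D(156)) = (-28723 + 1/(45682 + 24458))*(-12960 + 1/177) = (-28723 + 1/70140)*(-2293919/177) = -2014631219/70140*(-2293919/177) = 4621400831257261/12414780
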